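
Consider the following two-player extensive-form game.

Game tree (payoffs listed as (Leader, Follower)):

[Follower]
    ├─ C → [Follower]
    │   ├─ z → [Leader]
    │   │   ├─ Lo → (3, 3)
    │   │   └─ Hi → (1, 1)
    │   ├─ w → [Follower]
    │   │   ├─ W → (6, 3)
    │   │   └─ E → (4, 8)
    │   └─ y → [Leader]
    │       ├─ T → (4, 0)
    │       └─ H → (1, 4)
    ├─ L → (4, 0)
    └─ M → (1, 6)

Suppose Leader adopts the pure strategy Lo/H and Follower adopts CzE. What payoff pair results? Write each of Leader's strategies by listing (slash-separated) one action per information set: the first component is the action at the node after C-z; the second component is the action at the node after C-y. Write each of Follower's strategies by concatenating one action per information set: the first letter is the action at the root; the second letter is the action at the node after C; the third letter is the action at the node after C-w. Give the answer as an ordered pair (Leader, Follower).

Trace the play path from the root:
  Follower plays C
  Follower plays z at [C]
  Leader plays Lo at [C-z]
→ terminal payoff (3, 3).
(Leader's choice at the node after C-y is never reached on this path, so it doesn't affect the outcome.)

(3, 3)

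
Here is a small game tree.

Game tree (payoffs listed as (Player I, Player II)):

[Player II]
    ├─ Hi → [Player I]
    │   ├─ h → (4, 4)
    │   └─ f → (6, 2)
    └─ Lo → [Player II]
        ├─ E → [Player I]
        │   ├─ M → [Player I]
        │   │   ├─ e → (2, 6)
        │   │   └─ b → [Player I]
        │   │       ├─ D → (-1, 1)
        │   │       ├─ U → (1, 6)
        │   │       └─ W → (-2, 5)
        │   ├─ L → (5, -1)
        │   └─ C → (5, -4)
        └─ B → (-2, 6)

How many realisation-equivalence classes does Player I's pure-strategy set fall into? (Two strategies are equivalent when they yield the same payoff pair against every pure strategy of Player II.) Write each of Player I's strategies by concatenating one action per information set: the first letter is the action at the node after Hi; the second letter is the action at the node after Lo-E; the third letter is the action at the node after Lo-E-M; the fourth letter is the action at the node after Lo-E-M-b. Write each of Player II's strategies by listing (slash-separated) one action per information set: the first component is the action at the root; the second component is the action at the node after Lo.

12

Player I has 36 pure strategies: hMeD, hMeU, hMeW, hMbD, hMbU, hMbW, hLeD, hLeU, hLeW, hLbD, hLbU, hLbW, hCeD, hCeU, hCeW, hCbD, hCbU, hCbW, fMeD, fMeU, fMeW, fMbD, fMbU, fMbW, fLeD, fLeU, fLeW, fLbD, fLbU, fLbW, fCeD, fCeU, fCeW, fCbD, fCbU, fCbW. Columns: Hi/E, Hi/B, Lo/E, Lo/B.
{hMeD, hMeU, hMeW} → row (4,4) (4,4) (2,6) (-2,6)
{hMbD} → row (4,4) (4,4) (-1,1) (-2,6)
{hMbU} → row (4,4) (4,4) (1,6) (-2,6)
{hMbW} → row (4,4) (4,4) (-2,5) (-2,6)
{hLeD, hLeU, hLeW, hLbD, hLbU, hLbW} → row (4,4) (4,4) (5,-1) (-2,6)
{hCeD, hCeU, hCeW, hCbD, hCbU, hCbW} → row (4,4) (4,4) (5,-4) (-2,6)
{fMeD, fMeU, fMeW} → row (6,2) (6,2) (2,6) (-2,6)
{fMbD} → row (6,2) (6,2) (-1,1) (-2,6)
{fMbU} → row (6,2) (6,2) (1,6) (-2,6)
{fMbW} → row (6,2) (6,2) (-2,5) (-2,6)
{fLeD, fLeU, fLeW, fLbD, fLbU, fLbW} → row (6,2) (6,2) (5,-1) (-2,6)
{fCeD, fCeU, fCeW, fCbD, fCbU, fCbW} → row (6,2) (6,2) (5,-4) (-2,6)
That's 12 distinct rows out of 36 strategies.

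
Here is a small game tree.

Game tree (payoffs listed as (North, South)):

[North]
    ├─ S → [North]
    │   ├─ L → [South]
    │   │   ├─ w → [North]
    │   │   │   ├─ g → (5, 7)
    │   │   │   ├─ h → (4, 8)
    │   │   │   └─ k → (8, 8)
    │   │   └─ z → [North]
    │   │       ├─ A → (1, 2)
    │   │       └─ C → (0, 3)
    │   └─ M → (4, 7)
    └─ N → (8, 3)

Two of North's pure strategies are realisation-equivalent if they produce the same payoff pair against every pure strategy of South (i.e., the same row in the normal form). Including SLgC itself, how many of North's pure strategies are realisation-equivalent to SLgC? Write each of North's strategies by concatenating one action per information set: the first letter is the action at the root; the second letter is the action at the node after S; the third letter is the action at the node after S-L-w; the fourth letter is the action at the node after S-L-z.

1

Row for SLgC (columns w, z): (5,7) (0,3).
Every one of North's information sets is on the play path for some reply by South when North follows SLgC.
Changing the action at any of them therefore changes at least one column, so only SLgC itself gives this row.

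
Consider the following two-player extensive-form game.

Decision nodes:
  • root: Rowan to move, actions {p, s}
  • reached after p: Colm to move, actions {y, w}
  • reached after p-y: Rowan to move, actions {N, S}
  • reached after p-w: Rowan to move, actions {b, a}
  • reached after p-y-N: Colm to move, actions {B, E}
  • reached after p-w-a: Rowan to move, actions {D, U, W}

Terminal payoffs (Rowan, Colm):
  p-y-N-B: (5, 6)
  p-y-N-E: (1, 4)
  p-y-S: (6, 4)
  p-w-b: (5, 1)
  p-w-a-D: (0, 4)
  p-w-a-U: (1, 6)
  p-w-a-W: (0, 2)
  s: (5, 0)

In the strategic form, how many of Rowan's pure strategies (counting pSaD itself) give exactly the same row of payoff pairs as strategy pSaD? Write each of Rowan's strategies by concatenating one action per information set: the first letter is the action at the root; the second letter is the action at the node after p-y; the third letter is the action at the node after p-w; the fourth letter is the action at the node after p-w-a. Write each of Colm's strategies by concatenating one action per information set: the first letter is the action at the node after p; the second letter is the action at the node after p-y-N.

1

Row for pSaD (columns yB, yE, wB, wE): (6,4) (6,4) (0,4) (0,4).
Every one of Rowan's information sets is on the play path for some reply by Colm when Rowan follows pSaD.
Changing the action at any of them therefore changes at least one column, so only pSaD itself gives this row.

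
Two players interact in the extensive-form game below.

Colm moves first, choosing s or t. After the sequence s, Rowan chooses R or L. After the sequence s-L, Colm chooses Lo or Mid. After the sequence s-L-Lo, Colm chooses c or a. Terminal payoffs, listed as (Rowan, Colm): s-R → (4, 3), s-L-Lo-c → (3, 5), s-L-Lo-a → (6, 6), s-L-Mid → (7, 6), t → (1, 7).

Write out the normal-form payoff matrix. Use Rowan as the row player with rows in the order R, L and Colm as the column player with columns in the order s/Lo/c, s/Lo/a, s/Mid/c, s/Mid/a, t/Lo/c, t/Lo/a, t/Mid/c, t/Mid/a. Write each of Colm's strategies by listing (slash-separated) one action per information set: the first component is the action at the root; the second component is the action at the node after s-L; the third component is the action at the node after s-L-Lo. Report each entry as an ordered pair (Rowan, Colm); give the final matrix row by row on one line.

       s/Lo/c   s/Lo/a  s/Mid/c  s/Mid/a   t/Lo/c   t/Lo/a  t/Mid/c  t/Mid/a
   R    (4,3)    (4,3)    (4,3)    (4,3)    (1,7)    (1,7)    (1,7)    (1,7)
   L    (3,5)    (6,6)    (7,6)    (7,6)    (1,7)    (1,7)    (1,7)    (1,7)

R: (4,3) (4,3) (4,3) (4,3) (1,7) (1,7) (1,7) (1,7) | L: (3,5) (6,6) (7,6) (7,6) (1,7) (1,7) (1,7) (1,7)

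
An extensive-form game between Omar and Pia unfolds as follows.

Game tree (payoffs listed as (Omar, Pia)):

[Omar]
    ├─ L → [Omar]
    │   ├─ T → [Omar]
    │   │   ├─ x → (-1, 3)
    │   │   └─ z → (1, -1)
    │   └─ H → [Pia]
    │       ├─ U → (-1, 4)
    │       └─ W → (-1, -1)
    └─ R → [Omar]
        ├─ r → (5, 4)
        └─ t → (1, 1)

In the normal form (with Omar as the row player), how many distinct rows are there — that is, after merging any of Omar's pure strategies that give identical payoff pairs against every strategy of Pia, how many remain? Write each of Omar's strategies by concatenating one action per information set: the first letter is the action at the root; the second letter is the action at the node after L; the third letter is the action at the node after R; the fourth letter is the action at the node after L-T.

5

Omar has 16 pure strategies: LTrx, LTrz, LTtx, LTtz, LHrx, LHrz, LHtx, LHtz, RTrx, RTrz, RTtx, RTtz, RHrx, RHrz, RHtx, RHtz. Columns: U, W.
{LTrx, LTtx} → row (-1,3) (-1,3)
{LTrz, LTtz} → row (1,-1) (1,-1)
{LHrx, LHrz, LHtx, LHtz} → row (-1,4) (-1,-1)
{RTrx, RTrz, RHrx, RHrz} → row (5,4) (5,4)
{RTtx, RTtz, RHtx, RHtz} → row (1,1) (1,1)
That's 5 distinct rows out of 16 strategies.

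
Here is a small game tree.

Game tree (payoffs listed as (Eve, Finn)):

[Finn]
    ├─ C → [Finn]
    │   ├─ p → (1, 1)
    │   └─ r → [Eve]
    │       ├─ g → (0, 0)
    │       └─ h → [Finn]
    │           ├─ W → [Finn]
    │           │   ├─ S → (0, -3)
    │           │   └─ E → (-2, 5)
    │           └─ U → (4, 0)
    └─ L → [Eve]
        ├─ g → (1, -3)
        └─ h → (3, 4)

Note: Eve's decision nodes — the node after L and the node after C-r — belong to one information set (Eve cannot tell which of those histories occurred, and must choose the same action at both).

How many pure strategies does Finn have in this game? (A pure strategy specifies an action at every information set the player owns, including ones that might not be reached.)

16

Finn owns the root with actions {C, L} — two choices.
Finn owns the node after C with actions {p, r} — two choices.
Finn owns the node after C-r-h with actions {W, U} — two choices.
Finn owns the node after C-r-h-W with actions {S, E} — two choices.
A pure strategy fixes one action at each information set independently, so the count is the product 2 × 2 × 2 × 2 = 16.
(For reference, Eve has 2 pure strategies, giving a 16×2 normal-form matrix.)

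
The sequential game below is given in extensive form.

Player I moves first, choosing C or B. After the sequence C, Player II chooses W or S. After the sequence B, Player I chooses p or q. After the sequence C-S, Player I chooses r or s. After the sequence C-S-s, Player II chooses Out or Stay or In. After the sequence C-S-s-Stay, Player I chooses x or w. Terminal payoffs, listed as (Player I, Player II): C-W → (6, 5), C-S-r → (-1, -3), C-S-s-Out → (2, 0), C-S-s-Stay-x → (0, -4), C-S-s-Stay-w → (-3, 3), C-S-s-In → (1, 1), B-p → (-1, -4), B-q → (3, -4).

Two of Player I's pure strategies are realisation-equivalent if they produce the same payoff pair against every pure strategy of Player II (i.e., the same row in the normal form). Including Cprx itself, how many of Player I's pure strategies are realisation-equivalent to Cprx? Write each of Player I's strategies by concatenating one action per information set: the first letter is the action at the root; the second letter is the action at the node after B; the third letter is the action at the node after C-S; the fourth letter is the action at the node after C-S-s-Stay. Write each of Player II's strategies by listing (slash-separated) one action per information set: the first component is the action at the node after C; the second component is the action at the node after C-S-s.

4

Row for Cprx (columns W/Out, W/Stay, W/In, S/Out, S/Stay, S/In): (6,5) (6,5) (6,5) (-1,-3) (-1,-3) (-1,-3).
Under Cprx, Player I's choice at the node after B and at the node after C-S-s-Stay can never be reached regardless of what Player II does, so varying those choices leaves every outcome unchanged.
Holding the reachable choices fixed and varying the unreachable ones freely already gives 2 × 2 = 4 equivalent strategies.
No other strategy reproduces this row, so those 4 are the full class: Cprx, Cprw, Cqrx, Cqrw.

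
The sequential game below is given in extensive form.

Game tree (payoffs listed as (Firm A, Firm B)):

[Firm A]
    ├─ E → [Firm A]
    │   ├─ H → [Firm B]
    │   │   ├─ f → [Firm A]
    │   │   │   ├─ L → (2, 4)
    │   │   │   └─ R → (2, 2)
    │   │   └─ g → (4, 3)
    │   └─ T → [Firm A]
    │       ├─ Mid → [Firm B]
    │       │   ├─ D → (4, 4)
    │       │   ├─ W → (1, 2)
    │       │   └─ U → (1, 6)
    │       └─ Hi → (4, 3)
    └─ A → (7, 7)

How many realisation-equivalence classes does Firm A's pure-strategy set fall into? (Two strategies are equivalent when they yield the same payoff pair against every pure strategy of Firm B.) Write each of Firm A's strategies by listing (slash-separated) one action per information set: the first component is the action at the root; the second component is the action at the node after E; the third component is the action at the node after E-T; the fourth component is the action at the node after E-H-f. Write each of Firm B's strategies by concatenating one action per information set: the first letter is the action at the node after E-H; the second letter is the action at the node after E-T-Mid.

5

Firm A has 16 pure strategies: E/H/Mid/L, E/H/Mid/R, E/H/Hi/L, E/H/Hi/R, E/T/Mid/L, E/T/Mid/R, E/T/Hi/L, E/T/Hi/R, A/H/Mid/L, A/H/Mid/R, A/H/Hi/L, A/H/Hi/R, A/T/Mid/L, A/T/Mid/R, A/T/Hi/L, A/T/Hi/R. Columns: fD, fW, fU, gD, gW, gU.
{E/H/Mid/L, E/H/Hi/L} → row (2,4) (2,4) (2,4) (4,3) (4,3) (4,3)
{E/H/Mid/R, E/H/Hi/R} → row (2,2) (2,2) (2,2) (4,3) (4,3) (4,3)
{E/T/Mid/L, E/T/Mid/R} → row (4,4) (1,2) (1,6) (4,4) (1,2) (1,6)
{E/T/Hi/L, E/T/Hi/R} → row (4,3) (4,3) (4,3) (4,3) (4,3) (4,3)
{A/H/Mid/L, A/H/Mid/R, A/H/Hi/L, A/H/Hi/R, A/T/Mid/L, A/T/Mid/R, A/T/Hi/L, A/T/Hi/R} → row (7,7) (7,7) (7,7) (7,7) (7,7) (7,7)
That's 5 distinct rows out of 16 strategies.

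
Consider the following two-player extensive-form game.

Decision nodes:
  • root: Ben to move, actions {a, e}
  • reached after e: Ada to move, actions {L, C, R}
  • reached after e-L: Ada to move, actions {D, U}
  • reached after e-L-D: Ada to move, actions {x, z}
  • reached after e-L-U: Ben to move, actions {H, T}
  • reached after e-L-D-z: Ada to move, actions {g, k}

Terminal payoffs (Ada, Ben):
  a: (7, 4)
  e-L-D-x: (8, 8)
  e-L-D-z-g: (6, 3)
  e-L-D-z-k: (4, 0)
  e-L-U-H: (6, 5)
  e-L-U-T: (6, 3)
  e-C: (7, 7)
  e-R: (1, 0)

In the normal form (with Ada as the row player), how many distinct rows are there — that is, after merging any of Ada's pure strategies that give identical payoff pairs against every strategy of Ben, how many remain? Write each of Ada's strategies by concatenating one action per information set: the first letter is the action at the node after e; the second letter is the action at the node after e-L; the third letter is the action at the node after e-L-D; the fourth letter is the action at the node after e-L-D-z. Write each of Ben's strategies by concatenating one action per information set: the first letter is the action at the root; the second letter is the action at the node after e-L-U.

Ada has 24 pure strategies: LDxg, LDxk, LDzg, LDzk, LUxg, LUxk, LUzg, LUzk, CDxg, CDxk, CDzg, CDzk, CUxg, CUxk, CUzg, CUzk, RDxg, RDxk, RDzg, RDzk, RUxg, RUxk, RUzg, RUzk. Columns: aH, aT, eH, eT.
{LDxg, LDxk} → row (7,4) (7,4) (8,8) (8,8)
{LDzg} → row (7,4) (7,4) (6,3) (6,3)
{LDzk} → row (7,4) (7,4) (4,0) (4,0)
{LUxg, LUxk, LUzg, LUzk} → row (7,4) (7,4) (6,5) (6,3)
{CDxg, CDxk, CDzg, CDzk, CUxg, CUxk, CUzg, CUzk} → row (7,4) (7,4) (7,7) (7,7)
{RDxg, RDxk, RDzg, RDzk, RUxg, RUxk, RUzg, RUzk} → row (7,4) (7,4) (1,0) (1,0)
That's 6 distinct rows out of 24 strategies.

6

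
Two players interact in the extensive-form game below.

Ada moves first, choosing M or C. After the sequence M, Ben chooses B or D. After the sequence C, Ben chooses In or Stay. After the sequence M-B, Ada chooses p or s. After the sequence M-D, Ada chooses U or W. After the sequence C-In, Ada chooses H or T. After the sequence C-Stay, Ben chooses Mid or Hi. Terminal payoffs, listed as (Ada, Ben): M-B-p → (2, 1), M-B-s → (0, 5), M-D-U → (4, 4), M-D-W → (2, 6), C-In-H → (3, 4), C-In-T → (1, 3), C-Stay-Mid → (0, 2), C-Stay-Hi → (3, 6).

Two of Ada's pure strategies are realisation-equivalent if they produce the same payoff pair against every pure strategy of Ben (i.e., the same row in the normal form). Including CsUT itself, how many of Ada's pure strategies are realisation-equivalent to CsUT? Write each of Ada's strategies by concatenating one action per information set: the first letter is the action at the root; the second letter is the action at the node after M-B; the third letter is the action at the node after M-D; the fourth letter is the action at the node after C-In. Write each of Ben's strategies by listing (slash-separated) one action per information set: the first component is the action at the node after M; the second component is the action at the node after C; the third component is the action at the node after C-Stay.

Row for CsUT (columns B/In/Mid, B/In/Hi, B/Stay/Mid, B/Stay/Hi, D/In/Mid, D/In/Hi, D/Stay/Mid, D/Stay/Hi): (1,3) (1,3) (0,2) (3,6) (1,3) (1,3) (0,2) (3,6).
Under CsUT, Ada's choice at the node after M-B and at the node after M-D can never be reached regardless of what Ben does, so varying those choices leaves every outcome unchanged.
Holding the reachable choices fixed and varying the unreachable ones freely already gives 2 × 2 = 4 equivalent strategies.
No other strategy reproduces this row, so those 4 are the full class: CpUT, CpWT, CsUT, CsWT.

4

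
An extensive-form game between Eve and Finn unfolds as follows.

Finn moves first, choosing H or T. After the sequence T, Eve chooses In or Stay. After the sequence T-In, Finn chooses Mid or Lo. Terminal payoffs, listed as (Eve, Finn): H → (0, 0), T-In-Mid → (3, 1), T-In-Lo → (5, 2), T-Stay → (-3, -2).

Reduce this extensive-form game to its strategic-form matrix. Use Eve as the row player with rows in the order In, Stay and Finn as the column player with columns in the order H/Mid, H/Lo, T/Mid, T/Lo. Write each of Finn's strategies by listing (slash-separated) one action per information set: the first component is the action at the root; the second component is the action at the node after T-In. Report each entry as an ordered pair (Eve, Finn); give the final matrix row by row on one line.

In: (0,0) (0,0) (3,1) (5,2) | Stay: (0,0) (0,0) (-3,-2) (-3,-2)

        H/Mid     H/Lo    T/Mid     T/Lo
  In    (0,0)    (0,0)    (3,1)    (5,2)
Stay    (0,0)    (0,0)  (-3,-2)  (-3,-2)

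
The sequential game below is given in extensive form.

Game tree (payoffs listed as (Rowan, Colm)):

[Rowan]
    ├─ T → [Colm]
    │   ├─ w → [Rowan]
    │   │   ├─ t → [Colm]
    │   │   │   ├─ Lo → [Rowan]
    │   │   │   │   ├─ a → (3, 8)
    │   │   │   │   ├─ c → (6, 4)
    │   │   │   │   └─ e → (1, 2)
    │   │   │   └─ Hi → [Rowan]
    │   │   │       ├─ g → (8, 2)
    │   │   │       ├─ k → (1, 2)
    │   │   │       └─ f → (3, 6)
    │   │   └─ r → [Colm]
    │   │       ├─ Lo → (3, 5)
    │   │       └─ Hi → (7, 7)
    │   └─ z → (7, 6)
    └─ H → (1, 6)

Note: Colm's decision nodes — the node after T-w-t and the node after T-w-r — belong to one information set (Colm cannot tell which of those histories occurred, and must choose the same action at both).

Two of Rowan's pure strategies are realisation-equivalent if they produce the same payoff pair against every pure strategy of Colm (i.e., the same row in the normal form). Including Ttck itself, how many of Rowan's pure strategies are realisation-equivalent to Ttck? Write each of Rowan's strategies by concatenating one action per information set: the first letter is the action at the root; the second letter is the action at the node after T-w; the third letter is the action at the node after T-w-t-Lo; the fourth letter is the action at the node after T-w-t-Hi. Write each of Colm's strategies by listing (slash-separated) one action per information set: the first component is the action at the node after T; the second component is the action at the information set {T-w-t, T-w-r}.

Row for Ttck (columns w/Lo, w/Hi, z/Lo, z/Hi): (6,4) (1,2) (7,6) (7,6).
Every one of Rowan's information sets is on the play path for some reply by Colm when Rowan follows Ttck.
Changing the action at any of them therefore changes at least one column, so only Ttck itself gives this row.

1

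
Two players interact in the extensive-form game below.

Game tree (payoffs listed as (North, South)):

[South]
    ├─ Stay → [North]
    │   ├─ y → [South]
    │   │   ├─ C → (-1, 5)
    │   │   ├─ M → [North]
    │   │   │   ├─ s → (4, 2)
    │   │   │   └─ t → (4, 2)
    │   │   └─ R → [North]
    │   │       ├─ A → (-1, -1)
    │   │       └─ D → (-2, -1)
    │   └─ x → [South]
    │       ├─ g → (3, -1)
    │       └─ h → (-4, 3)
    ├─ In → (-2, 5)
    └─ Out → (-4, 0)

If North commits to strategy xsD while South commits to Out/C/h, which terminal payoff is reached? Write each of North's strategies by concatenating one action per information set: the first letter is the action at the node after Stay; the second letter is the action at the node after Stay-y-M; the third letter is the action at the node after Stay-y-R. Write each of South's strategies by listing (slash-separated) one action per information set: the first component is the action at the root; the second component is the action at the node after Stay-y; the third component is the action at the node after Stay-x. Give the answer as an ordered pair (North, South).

Trace the play path from the root:
  South plays Out
→ terminal payoff (-4, 0).
(North's choice at the node after Stay is never reached on this path, so it doesn't affect the outcome.)

(-4, 0)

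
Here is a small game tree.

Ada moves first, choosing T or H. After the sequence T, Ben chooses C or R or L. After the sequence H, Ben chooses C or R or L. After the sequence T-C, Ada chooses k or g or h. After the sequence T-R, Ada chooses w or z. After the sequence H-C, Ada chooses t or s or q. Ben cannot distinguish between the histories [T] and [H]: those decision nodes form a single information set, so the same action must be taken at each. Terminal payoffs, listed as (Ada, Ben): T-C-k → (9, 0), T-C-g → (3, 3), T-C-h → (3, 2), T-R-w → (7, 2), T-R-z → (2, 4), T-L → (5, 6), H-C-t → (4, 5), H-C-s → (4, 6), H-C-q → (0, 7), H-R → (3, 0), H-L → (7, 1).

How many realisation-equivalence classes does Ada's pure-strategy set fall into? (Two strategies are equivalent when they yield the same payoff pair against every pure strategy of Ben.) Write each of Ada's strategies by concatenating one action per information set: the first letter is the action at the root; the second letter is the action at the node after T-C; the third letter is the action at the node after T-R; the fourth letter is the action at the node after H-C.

Ada has 36 pure strategies: Tkwt, Tkws, Tkwq, Tkzt, Tkzs, Tkzq, Tgwt, Tgws, Tgwq, Tgzt, Tgzs, Tgzq, Thwt, Thws, Thwq, Thzt, Thzs, Thzq, Hkwt, Hkws, Hkwq, Hkzt, Hkzs, Hkzq, Hgwt, Hgws, Hgwq, Hgzt, Hgzs, Hgzq, Hhwt, Hhws, Hhwq, Hhzt, Hhzs, Hhzq. Columns: C, R, L.
{Tkwt, Tkws, Tkwq} → row (9,0) (7,2) (5,6)
{Tkzt, Tkzs, Tkzq} → row (9,0) (2,4) (5,6)
{Tgwt, Tgws, Tgwq} → row (3,3) (7,2) (5,6)
{Tgzt, Tgzs, Tgzq} → row (3,3) (2,4) (5,6)
{Thwt, Thws, Thwq} → row (3,2) (7,2) (5,6)
{Thzt, Thzs, Thzq} → row (3,2) (2,4) (5,6)
{Hkwt, Hkzt, Hgwt, Hgzt, Hhwt, Hhzt} → row (4,5) (3,0) (7,1)
{Hkws, Hkzs, Hgws, Hgzs, Hhws, Hhzs} → row (4,6) (3,0) (7,1)
{Hkwq, Hkzq, Hgwq, Hgzq, Hhwq, Hhzq} → row (0,7) (3,0) (7,1)
That's 9 distinct rows out of 36 strategies.

9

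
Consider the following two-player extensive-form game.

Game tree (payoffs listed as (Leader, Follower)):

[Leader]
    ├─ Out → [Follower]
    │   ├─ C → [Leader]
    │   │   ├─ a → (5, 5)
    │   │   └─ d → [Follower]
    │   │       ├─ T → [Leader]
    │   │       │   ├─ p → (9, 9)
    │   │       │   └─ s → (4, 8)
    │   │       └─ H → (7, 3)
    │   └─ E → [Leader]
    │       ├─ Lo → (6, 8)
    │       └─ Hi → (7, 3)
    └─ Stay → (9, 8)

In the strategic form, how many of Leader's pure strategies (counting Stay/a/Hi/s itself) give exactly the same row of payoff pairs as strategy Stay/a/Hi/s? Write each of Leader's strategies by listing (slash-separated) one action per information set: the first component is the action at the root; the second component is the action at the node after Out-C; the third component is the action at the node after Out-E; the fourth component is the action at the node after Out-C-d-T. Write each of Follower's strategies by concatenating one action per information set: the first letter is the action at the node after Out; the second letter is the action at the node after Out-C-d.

8

Row for Stay/a/Hi/s (columns CT, CH, ET, EH): (9,8) (9,8) (9,8) (9,8).
Under Stay/a/Hi/s, Leader's choice at the node after Out-C and at the node after Out-E and at the node after Out-C-d-T can never be reached regardless of what Follower does, so varying those choices leaves every outcome unchanged.
Holding the reachable choices fixed and varying the unreachable ones freely already gives 2 × 2 × 2 = 8 equivalent strategies.
No other strategy reproduces this row, so those 8 are the full class: Stay/a/Lo/p, Stay/a/Lo/s, Stay/a/Hi/p, Stay/a/Hi/s, Stay/d/Lo/p, Stay/d/Lo/s, Stay/d/Hi/p, Stay/d/Hi/s.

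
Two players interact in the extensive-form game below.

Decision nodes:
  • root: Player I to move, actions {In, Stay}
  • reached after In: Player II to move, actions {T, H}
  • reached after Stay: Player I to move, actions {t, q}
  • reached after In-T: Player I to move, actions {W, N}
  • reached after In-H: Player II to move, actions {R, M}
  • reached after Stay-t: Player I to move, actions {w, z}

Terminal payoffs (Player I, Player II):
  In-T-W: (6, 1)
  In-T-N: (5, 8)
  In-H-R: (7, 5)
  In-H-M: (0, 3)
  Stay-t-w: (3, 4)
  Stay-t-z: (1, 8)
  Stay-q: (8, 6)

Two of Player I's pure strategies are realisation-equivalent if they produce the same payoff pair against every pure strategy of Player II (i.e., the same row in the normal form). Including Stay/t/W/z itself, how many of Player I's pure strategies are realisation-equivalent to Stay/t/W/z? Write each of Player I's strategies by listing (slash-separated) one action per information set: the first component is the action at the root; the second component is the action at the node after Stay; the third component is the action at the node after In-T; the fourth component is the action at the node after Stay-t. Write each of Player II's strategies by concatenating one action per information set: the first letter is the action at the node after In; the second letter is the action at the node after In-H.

2

Row for Stay/t/W/z (columns TR, TM, HR, HM): (1,8) (1,8) (1,8) (1,8).
Under Stay/t/W/z, Player I's choice at the node after In-T can never be reached regardless of what Player II does, so varying those choices leaves every outcome unchanged.
Holding the reachable choices fixed and varying the unreachable one freely already gives 2 equivalent strategies.
No other strategy reproduces this row, so those 2 are the full class: Stay/t/W/z, Stay/t/N/z.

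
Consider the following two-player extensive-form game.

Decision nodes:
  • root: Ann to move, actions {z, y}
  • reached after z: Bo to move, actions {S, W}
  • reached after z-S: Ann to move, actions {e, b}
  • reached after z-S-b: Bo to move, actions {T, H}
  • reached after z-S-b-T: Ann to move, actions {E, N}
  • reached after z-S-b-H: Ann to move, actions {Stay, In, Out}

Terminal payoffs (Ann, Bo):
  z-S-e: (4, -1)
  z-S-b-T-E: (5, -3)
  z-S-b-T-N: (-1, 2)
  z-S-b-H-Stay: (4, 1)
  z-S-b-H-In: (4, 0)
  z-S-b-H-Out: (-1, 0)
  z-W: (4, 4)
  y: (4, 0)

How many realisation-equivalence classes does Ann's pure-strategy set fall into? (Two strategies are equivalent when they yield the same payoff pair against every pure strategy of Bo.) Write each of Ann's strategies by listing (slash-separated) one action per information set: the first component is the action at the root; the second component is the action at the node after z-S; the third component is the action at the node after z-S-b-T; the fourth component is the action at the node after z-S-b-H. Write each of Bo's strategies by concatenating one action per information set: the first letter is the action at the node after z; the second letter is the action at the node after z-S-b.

Ann has 24 pure strategies: z/e/E/Stay, z/e/E/In, z/e/E/Out, z/e/N/Stay, z/e/N/In, z/e/N/Out, z/b/E/Stay, z/b/E/In, z/b/E/Out, z/b/N/Stay, z/b/N/In, z/b/N/Out, y/e/E/Stay, y/e/E/In, y/e/E/Out, y/e/N/Stay, y/e/N/In, y/e/N/Out, y/b/E/Stay, y/b/E/In, y/b/E/Out, y/b/N/Stay, y/b/N/In, y/b/N/Out. Columns: ST, SH, WT, WH.
{z/e/E/Stay, z/e/E/In, z/e/E/Out, z/e/N/Stay, z/e/N/In, z/e/N/Out} → row (4,-1) (4,-1) (4,4) (4,4)
{z/b/E/Stay} → row (5,-3) (4,1) (4,4) (4,4)
{z/b/E/In} → row (5,-3) (4,0) (4,4) (4,4)
{z/b/E/Out} → row (5,-3) (-1,0) (4,4) (4,4)
{z/b/N/Stay} → row (-1,2) (4,1) (4,4) (4,4)
{z/b/N/In} → row (-1,2) (4,0) (4,4) (4,4)
{z/b/N/Out} → row (-1,2) (-1,0) (4,4) (4,4)
{y/e/E/Stay, y/e/E/In, y/e/E/Out, y/e/N/Stay, y/e/N/In, y/e/N/Out, y/b/E/Stay, y/b/E/In, y/b/E/Out, y/b/N/Stay, y/b/N/In, y/b/N/Out} → row (4,0) (4,0) (4,0) (4,0)
That's 8 distinct rows out of 24 strategies.

8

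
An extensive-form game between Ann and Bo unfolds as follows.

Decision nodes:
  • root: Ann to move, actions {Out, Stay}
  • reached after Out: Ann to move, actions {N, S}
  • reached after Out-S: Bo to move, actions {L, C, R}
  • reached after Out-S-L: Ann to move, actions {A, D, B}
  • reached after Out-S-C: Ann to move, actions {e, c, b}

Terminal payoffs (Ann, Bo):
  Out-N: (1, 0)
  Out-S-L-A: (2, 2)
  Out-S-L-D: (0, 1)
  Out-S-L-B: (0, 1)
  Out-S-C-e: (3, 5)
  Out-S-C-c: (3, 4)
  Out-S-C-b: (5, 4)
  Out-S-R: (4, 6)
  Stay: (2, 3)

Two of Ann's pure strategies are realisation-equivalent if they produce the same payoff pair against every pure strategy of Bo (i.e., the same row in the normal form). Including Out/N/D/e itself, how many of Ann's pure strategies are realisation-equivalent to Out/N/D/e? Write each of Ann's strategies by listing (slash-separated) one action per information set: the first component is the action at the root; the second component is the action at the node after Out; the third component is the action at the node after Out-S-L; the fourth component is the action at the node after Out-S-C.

Row for Out/N/D/e (columns L, C, R): (1,0) (1,0) (1,0).
Under Out/N/D/e, Ann's choice at the node after Out-S-L and at the node after Out-S-C can never be reached regardless of what Bo does, so varying those choices leaves every outcome unchanged.
Holding the reachable choices fixed and varying the unreachable ones freely already gives 3 × 3 = 9 equivalent strategies.
No other strategy reproduces this row, so those 9 are the full class: Out/N/A/e, Out/N/A/c, Out/N/A/b, Out/N/D/e, Out/N/D/c, Out/N/D/b, Out/N/B/e, Out/N/B/c, Out/N/B/b.

9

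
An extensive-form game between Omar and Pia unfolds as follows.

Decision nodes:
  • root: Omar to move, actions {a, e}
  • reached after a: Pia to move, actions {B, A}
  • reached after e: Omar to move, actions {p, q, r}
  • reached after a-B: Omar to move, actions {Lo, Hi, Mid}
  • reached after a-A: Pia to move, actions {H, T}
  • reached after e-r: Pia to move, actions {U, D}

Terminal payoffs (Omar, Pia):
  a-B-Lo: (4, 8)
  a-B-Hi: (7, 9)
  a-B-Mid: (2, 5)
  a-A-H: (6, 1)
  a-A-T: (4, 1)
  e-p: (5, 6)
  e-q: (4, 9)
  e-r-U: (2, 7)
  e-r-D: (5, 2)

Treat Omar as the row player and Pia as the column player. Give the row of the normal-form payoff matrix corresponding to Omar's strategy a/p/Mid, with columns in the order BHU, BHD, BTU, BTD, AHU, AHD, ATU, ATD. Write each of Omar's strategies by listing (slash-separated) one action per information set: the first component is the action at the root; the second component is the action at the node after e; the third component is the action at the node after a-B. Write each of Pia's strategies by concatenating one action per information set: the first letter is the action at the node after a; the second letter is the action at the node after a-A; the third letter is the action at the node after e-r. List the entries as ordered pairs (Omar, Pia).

(2,5) (2,5) (2,5) (2,5) (6,1) (6,1) (4,1) (4,1)

vs BHU: Omar plays a → Pia plays B at [a] → Omar plays Mid at [a-B] → (2, 5)
vs BHD: Omar plays a → Pia plays B at [a] → Omar plays Mid at [a-B] → (2, 5)
vs BTU: Omar plays a → Pia plays B at [a] → Omar plays Mid at [a-B] → (2, 5)
vs BTD: Omar plays a → Pia plays B at [a] → Omar plays Mid at [a-B] → (2, 5)
vs AHU: Omar plays a → Pia plays A at [a] → Pia plays H at [a-A] → (6, 1)
vs AHD: Omar plays a → Pia plays A at [a] → Pia plays H at [a-A] → (6, 1)
vs ATU: Omar plays a → Pia plays A at [a] → Pia plays T at [a-A] → (4, 1)
vs ATD: Omar plays a → Pia plays A at [a] → Pia plays T at [a-A] → (4, 1)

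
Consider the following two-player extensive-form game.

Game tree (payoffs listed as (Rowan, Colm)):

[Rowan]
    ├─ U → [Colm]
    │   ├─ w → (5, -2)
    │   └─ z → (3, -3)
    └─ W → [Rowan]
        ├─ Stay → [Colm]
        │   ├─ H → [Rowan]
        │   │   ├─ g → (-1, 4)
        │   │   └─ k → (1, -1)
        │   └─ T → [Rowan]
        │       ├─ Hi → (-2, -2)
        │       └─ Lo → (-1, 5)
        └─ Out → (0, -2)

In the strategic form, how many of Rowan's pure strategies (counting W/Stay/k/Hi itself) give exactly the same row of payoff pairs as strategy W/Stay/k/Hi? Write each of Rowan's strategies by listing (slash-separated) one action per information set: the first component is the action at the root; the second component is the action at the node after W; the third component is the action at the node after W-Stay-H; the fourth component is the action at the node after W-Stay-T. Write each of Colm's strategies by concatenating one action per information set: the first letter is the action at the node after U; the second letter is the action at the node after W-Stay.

Row for W/Stay/k/Hi (columns wH, wT, zH, zT): (1,-1) (-2,-2) (1,-1) (-2,-2).
Every one of Rowan's information sets is on the play path for some reply by Colm when Rowan follows W/Stay/k/Hi.
Changing the action at any of them therefore changes at least one column, so only W/Stay/k/Hi itself gives this row.

1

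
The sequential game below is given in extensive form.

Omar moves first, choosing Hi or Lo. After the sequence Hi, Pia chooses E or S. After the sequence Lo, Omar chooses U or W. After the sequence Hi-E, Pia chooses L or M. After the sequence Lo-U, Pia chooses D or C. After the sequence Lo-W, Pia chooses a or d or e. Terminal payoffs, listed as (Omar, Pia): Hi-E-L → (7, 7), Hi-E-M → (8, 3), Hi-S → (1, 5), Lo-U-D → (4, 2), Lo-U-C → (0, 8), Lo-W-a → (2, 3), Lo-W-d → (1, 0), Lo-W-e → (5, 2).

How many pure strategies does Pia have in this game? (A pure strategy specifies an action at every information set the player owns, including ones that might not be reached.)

Pia owns the node after Hi with actions {E, S} — two choices.
Pia owns the node after Hi-E with actions {L, M} — two choices.
Pia owns the node after Lo-U with actions {D, C} — two choices.
Pia owns the node after Lo-W with actions {a, d, e} — three choices.
A pure strategy fixes one action at each information set independently, so the count is the product 2 × 2 × 2 × 3 = 24.
(For reference, Omar has 4 pure strategies, giving a 24×4 normal-form matrix.)

24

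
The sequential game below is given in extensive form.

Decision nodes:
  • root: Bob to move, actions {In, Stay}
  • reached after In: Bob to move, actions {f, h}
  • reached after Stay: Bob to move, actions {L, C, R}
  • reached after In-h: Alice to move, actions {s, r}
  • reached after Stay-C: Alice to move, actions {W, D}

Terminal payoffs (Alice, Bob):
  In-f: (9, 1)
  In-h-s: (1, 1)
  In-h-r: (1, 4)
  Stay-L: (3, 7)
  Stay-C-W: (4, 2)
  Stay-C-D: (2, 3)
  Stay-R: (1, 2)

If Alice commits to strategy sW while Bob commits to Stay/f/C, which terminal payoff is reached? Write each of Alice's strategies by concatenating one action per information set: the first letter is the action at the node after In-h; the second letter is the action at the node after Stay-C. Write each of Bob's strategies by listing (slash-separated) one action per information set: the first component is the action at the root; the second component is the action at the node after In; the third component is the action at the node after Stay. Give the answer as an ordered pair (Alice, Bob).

(4, 2)

Trace the play path from the root:
  Bob plays Stay
  Bob plays C at [Stay]
  Alice plays W at [Stay-C]
→ terminal payoff (4, 2).
(Alice's choice at the node after In-h is never reached on this path, so it doesn't affect the outcome.)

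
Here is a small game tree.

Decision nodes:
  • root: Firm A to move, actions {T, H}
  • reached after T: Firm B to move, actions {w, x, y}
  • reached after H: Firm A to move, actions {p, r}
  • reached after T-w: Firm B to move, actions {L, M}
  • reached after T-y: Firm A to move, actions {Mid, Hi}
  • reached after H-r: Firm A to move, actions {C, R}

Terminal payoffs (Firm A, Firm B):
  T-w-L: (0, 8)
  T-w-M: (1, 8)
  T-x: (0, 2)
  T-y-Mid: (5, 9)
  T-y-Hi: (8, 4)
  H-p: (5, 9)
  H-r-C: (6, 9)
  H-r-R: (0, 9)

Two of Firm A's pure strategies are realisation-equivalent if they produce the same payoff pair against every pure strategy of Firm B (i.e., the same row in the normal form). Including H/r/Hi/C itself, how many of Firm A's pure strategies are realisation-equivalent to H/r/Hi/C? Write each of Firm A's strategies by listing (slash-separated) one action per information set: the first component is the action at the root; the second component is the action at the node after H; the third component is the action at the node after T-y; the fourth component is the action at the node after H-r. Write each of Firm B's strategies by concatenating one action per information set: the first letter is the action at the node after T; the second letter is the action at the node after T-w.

Row for H/r/Hi/C (columns wL, wM, xL, xM, yL, yM): (6,9) (6,9) (6,9) (6,9) (6,9) (6,9).
Under H/r/Hi/C, Firm A's choice at the node after T-y can never be reached regardless of what Firm B does, so varying those choices leaves every outcome unchanged.
Holding the reachable choices fixed and varying the unreachable one freely already gives 2 equivalent strategies.
No other strategy reproduces this row, so those 2 are the full class: H/r/Mid/C, H/r/Hi/C.

2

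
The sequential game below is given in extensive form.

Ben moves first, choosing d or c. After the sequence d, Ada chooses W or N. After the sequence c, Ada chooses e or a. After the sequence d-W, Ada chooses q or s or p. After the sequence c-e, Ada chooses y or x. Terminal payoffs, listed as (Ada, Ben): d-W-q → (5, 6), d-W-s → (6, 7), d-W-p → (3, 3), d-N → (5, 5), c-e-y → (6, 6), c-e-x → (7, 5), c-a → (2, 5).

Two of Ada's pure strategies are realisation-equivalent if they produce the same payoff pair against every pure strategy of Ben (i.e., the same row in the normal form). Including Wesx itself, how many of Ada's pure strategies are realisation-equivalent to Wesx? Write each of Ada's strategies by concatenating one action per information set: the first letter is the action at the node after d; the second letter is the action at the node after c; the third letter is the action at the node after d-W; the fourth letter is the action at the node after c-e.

Row for Wesx (columns d, c): (6,7) (7,5).
Every one of Ada's information sets is on the play path for some reply by Ben when Ada follows Wesx.
Changing the action at any of them therefore changes at least one column, so only Wesx itself gives this row.

1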